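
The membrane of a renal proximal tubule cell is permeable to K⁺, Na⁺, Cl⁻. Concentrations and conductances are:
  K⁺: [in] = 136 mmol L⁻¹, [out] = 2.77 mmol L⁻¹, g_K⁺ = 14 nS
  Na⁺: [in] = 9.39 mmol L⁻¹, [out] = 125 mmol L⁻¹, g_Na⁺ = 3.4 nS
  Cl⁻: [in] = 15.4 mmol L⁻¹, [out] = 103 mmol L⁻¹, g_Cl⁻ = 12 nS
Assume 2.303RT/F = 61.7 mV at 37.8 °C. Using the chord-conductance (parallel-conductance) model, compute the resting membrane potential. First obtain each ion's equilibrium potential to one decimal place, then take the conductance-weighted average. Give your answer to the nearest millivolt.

E_K⁺ = (61.7/1)·log₁₀(2.77/136) = -104.3 mV
E_Na⁺ = (61.7/1)·log₁₀(125/9.39) = 69.4 mV
E_Cl⁻ = (61.7/-1)·log₁₀(103/15.4) = -50.9 mV
Vm = (Σ gᵢEᵢ)/(Σ gᵢ) = (14·-104.3 + 3.4·69.4 + 12·-50.9) / (14 + 3.4 + 12)
= -1835.04 / 29.4 = -62.42 mV

-62 mV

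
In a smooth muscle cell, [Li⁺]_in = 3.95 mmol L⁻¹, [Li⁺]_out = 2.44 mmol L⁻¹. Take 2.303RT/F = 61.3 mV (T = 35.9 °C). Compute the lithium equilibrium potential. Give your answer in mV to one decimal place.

-12.8 mV

E = (61.3/z) · log₁₀([Li⁺]_out/[Li⁺]_in) with z = +1.
= (61.3/1) · log₁₀(2.44/3.95) = 61.30 · log₁₀(0.6177)
= 61.30 · (-0.2092) = -12.82 mV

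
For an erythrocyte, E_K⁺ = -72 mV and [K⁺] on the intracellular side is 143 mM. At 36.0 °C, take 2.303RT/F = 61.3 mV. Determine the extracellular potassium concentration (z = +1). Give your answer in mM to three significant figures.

9.57 mM

Nernst: E = (61.3/1) · log₁₀([out]/[in]), so log₁₀([out]/[in]) = -72.0 × 1 / 61.3 = -1.1746.
[out]/[in] = 10^(-1.1746) = 0.0669.
[out] = 0.0669 × 143 = 9.567 mM.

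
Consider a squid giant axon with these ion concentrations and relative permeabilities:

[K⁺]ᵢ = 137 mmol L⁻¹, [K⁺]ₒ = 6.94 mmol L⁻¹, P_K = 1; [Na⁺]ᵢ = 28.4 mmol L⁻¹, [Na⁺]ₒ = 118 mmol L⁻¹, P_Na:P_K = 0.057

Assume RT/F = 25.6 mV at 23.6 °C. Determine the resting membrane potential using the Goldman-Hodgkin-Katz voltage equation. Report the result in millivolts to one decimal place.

-59.3 mV

Vm = 25.6 · ln[(Σ P·[cation]ₒ + Σ P·[anion]ᵢ) / (Σ P·[cation]ᵢ + Σ P·[anion]ₒ)]
Numerator = 1×6.94 + 0.057×118 = 13.67
Denominator = 1×137 + 0.057×28.4 = 138.6
Vm = 25.6 · ln(0.098587) = 25.6 × (-2.3168) = -59.31 mV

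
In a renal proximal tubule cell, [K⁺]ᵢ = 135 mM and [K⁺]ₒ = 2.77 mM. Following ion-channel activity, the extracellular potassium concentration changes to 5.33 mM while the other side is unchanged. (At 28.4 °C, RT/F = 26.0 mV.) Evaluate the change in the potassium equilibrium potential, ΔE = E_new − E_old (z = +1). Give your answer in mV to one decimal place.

17.0 mV

E_old = (26.0/1)·ln(2.77/135) = -101.05 mV
E_new = (26.0/1)·ln(5.33/135) = -84.03 mV
ΔE = -84.03 − (-101.05) = 17.02 mV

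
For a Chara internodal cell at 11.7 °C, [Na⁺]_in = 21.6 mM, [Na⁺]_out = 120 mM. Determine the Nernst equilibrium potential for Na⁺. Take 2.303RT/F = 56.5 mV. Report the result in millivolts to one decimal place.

42.1 mV

E = (56.5/z) · log₁₀([Na⁺]_out/[Na⁺]_in) with z = +1.
= (56.5/1) · log₁₀(120/21.6) = 56.50 · log₁₀(5.556)
= 56.50 · (0.7447) = 42.08 mV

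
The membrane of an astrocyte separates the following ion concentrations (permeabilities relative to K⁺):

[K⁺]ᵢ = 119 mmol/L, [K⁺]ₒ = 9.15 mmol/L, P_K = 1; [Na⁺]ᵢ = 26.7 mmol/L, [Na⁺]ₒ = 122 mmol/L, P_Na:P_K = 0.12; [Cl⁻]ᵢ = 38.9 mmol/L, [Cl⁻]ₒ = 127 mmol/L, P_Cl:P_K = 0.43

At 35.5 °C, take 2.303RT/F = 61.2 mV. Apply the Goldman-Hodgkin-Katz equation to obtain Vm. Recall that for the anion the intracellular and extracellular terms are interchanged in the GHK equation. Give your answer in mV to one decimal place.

-39.2 mV

Vm = 61.2 · log₁₀[(Σ P·[cation]ₒ + Σ P·[anion]ᵢ) / (Σ P·[cation]ᵢ + Σ P·[anion]ₒ)]
Numerator = 1×9.15 + 0.12×122 + 0.43×38.9 = 40.52
Denominator = 1×119 + 0.12×26.7 + 0.43×127 = 176.8
Vm = 61.2 · log₁₀(0.22915) = 61.2 × (-0.6399) = -39.16 mV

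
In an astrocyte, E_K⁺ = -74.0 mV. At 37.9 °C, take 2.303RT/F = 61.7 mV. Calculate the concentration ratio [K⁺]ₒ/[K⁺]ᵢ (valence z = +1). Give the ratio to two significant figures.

0.063

log₁₀([out]/[in]) = E·z/(61.7) = -74.0 × 1 / 61.7 = -1.1994
[out]/[in] = 10^(-1.1994) = 0.06319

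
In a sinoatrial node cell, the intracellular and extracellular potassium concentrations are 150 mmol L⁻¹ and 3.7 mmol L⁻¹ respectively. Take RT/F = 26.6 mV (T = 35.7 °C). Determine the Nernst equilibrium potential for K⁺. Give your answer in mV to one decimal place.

-98.5 mV

E = (26.6/z) · ln([K⁺]_out/[K⁺]_in) with z = +1.
= (26.6/1) · ln(3.7/150) = 26.60 · ln(0.02467)
= 26.60 · (-3.7023) = -98.48 mV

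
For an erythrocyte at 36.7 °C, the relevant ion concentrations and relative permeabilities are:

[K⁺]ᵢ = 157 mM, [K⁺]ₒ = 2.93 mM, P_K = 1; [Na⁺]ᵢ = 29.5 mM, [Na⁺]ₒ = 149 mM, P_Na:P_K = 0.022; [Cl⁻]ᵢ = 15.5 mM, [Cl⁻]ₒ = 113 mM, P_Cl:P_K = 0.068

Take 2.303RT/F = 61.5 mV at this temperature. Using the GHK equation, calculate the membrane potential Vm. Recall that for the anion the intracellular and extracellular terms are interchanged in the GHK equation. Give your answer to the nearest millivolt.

Vm = 61.5 · log₁₀[(Σ P·[cation]ₒ + Σ P·[anion]ᵢ) / (Σ P·[cation]ᵢ + Σ P·[anion]ₒ)]
Numerator = 1×2.93 + 0.022×149 + 0.068×15.5 = 7.262
Denominator = 1×157 + 0.022×29.5 + 0.068×113 = 165.3
Vm = 61.5 · log₁₀(0.043923) = 61.5 × (-1.3573) = -83.47 mV

-83 mV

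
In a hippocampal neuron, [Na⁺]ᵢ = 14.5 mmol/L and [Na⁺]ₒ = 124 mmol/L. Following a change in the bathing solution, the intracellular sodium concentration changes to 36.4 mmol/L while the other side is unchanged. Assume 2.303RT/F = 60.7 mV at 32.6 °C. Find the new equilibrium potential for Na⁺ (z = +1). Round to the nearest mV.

After the shift: [Na⁺]_out = 124, [Na⁺]_in = 36.4 mmol/L.
E_new = (60.7/1)·log₁₀(124/36.4) = 60.70 · (0.5323) = 32.31 mV

32 mV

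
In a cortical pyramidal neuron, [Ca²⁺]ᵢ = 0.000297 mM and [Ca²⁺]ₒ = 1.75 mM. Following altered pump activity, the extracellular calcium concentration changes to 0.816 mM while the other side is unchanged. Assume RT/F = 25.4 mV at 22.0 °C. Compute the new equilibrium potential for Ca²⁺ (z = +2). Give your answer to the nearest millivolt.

After the shift: [Ca²⁺]_out = 0.816, [Ca²⁺]_in = 0.000297 mM.
E_new = (25.4/2)·ln(0.816/0.000297) = 12.70 · (7.9184) = 100.56 mV

101 mV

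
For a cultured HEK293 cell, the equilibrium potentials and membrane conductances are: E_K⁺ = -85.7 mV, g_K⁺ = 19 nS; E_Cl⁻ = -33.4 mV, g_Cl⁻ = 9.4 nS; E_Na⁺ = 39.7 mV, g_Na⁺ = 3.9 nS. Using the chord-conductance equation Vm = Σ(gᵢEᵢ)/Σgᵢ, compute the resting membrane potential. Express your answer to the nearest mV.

-55 mV

Σ gᵢEᵢ = 19·(-85.7) + 9.4·(-33.4) + 3.9·(39.7) = -1787.43
Σ gᵢ = 19 + 9.4 + 3.9 = 32.3
Vm = -1787.43 / 32.3 = -55.34 mV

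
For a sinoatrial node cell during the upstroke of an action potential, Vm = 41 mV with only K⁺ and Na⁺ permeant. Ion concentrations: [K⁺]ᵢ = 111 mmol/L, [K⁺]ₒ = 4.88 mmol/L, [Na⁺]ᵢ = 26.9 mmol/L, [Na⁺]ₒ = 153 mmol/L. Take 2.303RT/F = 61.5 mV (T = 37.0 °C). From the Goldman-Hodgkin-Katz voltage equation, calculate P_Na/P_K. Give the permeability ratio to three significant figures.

Let α = P_Na/P_K. GHK: Vm = 61.5·log₁₀[(Kₒ + α·Naₒ)/(Kᵢ + α·Naᵢ)].
10^(Vm/61.5) = 10^(41.0/61.5) = 4.6416
So 4.6416·(Kᵢ + α·Naᵢ) = Kₒ + α·Naₒ → α = (4.6416·111.0 − 4.88) / (153.0 − 4.6416·26.9)
α = (515.2 − 4.88) / (153.0 − 124.9) = 510.3/28.14 = 18.13

18.1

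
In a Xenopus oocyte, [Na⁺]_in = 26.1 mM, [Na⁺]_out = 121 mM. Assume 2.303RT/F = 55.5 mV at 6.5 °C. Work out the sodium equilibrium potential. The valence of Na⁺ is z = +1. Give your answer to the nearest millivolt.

37 mV

E = (55.5/z) · log₁₀([Na⁺]_out/[Na⁺]_in) with z = +1.
= (55.5/1) · log₁₀(121/26.1) = 55.50 · log₁₀(4.636)
= 55.50 · (0.6661) = 36.97 mV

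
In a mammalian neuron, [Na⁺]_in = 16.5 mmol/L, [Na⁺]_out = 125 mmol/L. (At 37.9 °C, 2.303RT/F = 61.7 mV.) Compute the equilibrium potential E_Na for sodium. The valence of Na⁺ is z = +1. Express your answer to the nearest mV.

54 mV

E = (61.7/z) · log₁₀([Na⁺]_out/[Na⁺]_in) with z = +1.
= (61.7/1) · log₁₀(125/16.5) = 61.70 · log₁₀(7.576)
= 61.70 · (0.8794) = 54.26 mV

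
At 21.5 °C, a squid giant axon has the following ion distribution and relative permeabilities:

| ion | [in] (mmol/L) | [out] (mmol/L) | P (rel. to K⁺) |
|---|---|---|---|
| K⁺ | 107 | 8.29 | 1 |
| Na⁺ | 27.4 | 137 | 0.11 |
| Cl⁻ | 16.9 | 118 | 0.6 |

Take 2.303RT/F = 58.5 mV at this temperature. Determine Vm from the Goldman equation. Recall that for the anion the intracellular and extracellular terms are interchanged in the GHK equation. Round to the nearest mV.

Vm = 58.5 · log₁₀[(Σ P·[cation]ₒ + Σ P·[anion]ᵢ) / (Σ P·[cation]ᵢ + Σ P·[anion]ₒ)]
Numerator = 1×8.29 + 0.11×137 + 0.6×16.9 = 33.5
Denominator = 1×107 + 0.11×27.4 + 0.6×118 = 180.8
Vm = 58.5 · log₁₀(0.18527) = 58.5 × (-0.7322) = -42.83 mV

-43 mV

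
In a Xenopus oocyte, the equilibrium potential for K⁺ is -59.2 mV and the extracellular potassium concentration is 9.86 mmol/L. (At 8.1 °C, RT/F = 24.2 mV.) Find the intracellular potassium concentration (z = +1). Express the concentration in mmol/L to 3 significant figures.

Nernst: E = (24.2/1) · ln([out]/[in]), so ln([out]/[in]) = -59.2 × 1 / 24.2 = -2.4463.
[out]/[in] = e^(-2.4463) = 0.08662.
[in] = 9.86 / 0.08662 = 113.8 mmol/L.

114 mmol/L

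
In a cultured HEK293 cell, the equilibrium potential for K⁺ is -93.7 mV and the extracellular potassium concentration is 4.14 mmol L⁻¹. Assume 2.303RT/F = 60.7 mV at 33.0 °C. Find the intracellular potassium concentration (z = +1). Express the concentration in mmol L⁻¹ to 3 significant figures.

145 mmol L⁻¹

Nernst: E = (60.7/1) · log₁₀([out]/[in]), so log₁₀([out]/[in]) = -93.7 × 1 / 60.7 = -1.5437.
[out]/[in] = 10^(-1.5437) = 0.0286.
[in] = 4.14 / 0.0286 = 144.8 mmol L⁻¹.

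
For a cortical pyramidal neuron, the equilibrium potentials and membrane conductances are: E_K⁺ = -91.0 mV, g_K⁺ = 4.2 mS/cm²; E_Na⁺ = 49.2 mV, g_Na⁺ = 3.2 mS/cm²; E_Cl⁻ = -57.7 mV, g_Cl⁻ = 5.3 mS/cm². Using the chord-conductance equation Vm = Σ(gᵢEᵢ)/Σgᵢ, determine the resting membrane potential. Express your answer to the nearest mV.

-42 mV

Σ gᵢEᵢ = 4.2·(-91.0) + 3.2·(49.2) + 5.3·(-57.7) = -530.57
Σ gᵢ = 4.2 + 3.2 + 5.3 = 12.7
Vm = -530.57 / 12.7 = -41.78 mV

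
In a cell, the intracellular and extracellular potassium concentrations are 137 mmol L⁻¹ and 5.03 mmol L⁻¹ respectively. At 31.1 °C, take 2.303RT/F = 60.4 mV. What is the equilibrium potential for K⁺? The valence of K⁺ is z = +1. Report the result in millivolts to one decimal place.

-86.7 mV

E = (60.4/z) · log₁₀([K⁺]_out/[K⁺]_in) with z = +1.
= (60.4/1) · log₁₀(5.03/137) = 60.40 · log₁₀(0.03672)
= 60.40 · (-1.4352) = -86.68 mV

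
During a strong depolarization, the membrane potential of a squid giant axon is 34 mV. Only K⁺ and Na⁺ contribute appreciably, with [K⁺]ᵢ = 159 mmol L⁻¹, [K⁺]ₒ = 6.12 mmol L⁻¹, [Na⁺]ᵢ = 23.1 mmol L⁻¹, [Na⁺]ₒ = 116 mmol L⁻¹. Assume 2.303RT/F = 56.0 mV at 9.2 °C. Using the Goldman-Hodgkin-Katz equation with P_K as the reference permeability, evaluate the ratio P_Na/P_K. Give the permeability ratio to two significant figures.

Let α = P_Na/P_K. GHK: Vm = 56.0·log₁₀[(Kₒ + α·Naₒ)/(Kᵢ + α·Naᵢ)].
10^(Vm/56.0) = 10^(34.0/56.0) = 4.0471
So 4.0471·(Kᵢ + α·Naᵢ) = Kₒ + α·Naₒ → α = (4.0471·159.0 − 6.12) / (116.0 − 4.0471·23.1)
α = (643.5 − 6.12) / (116.0 − 93.49) = 637.4/22.51 = 28.31

28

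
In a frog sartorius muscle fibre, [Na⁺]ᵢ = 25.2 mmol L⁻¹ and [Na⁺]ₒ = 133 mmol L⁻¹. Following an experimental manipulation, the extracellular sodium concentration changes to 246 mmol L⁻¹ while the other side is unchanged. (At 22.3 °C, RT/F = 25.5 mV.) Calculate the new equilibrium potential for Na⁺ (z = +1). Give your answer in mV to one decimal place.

After the shift: [Na⁺]_out = 246, [Na⁺]_in = 25.2 mmol L⁻¹.
E_new = (25.5/1)·ln(246/25.2) = 25.50 · (2.2785) = 58.10 mV

58.1 mV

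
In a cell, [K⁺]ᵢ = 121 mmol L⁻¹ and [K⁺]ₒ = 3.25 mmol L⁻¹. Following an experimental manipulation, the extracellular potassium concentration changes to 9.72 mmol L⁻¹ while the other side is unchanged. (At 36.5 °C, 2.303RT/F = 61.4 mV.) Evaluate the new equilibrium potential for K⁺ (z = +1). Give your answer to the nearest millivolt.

-67 mV

After the shift: [K⁺]_out = 9.72, [K⁺]_in = 121 mmol L⁻¹.
E_new = (61.4/1)·log₁₀(9.72/121) = 61.40 · (-1.0951) = -67.24 mV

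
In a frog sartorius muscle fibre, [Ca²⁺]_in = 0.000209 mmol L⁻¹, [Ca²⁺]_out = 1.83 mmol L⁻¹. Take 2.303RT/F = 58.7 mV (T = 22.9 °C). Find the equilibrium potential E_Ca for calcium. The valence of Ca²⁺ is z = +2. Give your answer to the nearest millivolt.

E = (58.7/z) · log₁₀([Ca²⁺]_out/[Ca²⁺]_in) with z = +2.
= (58.7/2) · log₁₀(1.83/0.000209) = 29.35 · log₁₀(8756)
= 29.35 · (3.9423) = 115.71 mV

116 mV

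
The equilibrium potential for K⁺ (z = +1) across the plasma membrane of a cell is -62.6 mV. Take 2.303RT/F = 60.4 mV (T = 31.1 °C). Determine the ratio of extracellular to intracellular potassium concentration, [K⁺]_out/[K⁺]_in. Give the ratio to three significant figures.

log₁₀([out]/[in]) = E·z/(60.4) = -62.6 × 1 / 60.4 = -1.0364
[out]/[in] = 10^(-1.0364) = 0.09196

0.0920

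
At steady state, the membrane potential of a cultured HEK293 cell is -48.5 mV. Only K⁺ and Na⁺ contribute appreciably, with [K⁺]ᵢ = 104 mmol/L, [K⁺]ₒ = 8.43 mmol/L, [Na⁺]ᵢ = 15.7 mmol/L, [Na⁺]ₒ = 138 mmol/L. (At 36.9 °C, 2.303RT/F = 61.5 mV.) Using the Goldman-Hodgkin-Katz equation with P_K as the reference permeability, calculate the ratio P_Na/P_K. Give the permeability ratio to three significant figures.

Let α = P_Na/P_K. GHK: Vm = 61.5·log₁₀[(Kₒ + α·Naₒ)/(Kᵢ + α·Naᵢ)].
10^(Vm/61.5) = 10^(-48.5/61.5) = 0.1627
So 0.1627·(Kᵢ + α·Naᵢ) = Kₒ + α·Naₒ → α = (0.1627·104.0 − 8.43) / (138.0 − 0.1627·15.7)
α = (16.92 − 8.43) / (138.0 − 2.554) = 8.491/135.4 = 0.06269

0.0627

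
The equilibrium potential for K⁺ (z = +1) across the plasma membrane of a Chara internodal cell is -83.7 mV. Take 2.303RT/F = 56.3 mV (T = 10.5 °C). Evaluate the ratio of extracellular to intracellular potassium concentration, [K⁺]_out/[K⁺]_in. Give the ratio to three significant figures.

0.0326

log₁₀([out]/[in]) = E·z/(56.3) = -83.7 × 1 / 56.3 = -1.4867
[out]/[in] = 10^(-1.4867) = 0.03261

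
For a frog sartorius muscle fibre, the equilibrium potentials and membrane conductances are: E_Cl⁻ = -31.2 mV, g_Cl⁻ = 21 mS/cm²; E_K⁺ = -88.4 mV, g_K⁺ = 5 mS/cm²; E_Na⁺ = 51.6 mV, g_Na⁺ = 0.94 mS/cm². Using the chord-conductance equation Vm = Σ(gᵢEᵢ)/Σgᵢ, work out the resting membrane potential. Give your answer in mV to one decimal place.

Σ gᵢEᵢ = 21·(-31.2) + 5·(-88.4) + 0.94·(51.6) = -1048.70
Σ gᵢ = 21 + 5 + 0.94 = 26.94
Vm = -1048.70 / 26.94 = -38.93 mV

-38.9 mV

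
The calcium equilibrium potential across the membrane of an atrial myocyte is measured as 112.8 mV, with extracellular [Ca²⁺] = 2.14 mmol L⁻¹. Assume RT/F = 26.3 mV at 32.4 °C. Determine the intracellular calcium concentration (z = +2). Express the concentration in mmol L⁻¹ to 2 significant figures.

Nernst: E = (26.3/2) · ln([out]/[in]), so ln([out]/[in]) = 112.8 × 2 / 26.3 = 8.5779.
[out]/[in] = e^(8.5779) = 5313.
[in] = 2.14 / 5313 = 0.0004028 mmol L⁻¹.

0.00040 mmol L⁻¹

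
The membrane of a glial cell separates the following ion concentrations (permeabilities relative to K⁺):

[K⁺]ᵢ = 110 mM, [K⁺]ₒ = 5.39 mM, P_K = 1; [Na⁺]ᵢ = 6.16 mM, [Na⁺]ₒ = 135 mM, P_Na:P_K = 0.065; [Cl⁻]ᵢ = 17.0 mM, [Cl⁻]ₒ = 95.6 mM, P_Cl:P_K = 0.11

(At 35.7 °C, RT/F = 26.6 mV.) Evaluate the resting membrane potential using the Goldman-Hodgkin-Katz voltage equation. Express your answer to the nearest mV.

-54 mV

Vm = 26.6 · ln[(Σ P·[cation]ₒ + Σ P·[anion]ᵢ) / (Σ P·[cation]ᵢ + Σ P·[anion]ₒ)]
Numerator = 1×5.39 + 0.065×135 + 0.11×17.0 = 16.04
Denominator = 1×110 + 0.065×6.16 + 0.11×95.6 = 120.9
Vm = 26.6 · ln(0.13261) = 26.6 × (-2.0203) = -53.74 mV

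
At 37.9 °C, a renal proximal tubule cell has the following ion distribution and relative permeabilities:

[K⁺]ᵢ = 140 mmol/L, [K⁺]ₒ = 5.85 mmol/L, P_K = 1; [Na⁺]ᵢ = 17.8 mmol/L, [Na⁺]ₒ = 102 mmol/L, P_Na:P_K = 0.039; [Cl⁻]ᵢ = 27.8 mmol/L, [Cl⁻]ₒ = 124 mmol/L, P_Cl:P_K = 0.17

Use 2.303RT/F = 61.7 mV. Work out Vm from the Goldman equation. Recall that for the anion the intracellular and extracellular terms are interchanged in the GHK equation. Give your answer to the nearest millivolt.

-65 mV

Vm = 61.7 · log₁₀[(Σ P·[cation]ₒ + Σ P·[anion]ᵢ) / (Σ P·[cation]ᵢ + Σ P·[anion]ₒ)]
Numerator = 1×5.85 + 0.039×102 + 0.17×27.8 = 14.55
Denominator = 1×140 + 0.039×17.8 + 0.17×124 = 161.8
Vm = 61.7 · log₁₀(0.089965) = 61.7 × (-1.0459) = -64.53 mV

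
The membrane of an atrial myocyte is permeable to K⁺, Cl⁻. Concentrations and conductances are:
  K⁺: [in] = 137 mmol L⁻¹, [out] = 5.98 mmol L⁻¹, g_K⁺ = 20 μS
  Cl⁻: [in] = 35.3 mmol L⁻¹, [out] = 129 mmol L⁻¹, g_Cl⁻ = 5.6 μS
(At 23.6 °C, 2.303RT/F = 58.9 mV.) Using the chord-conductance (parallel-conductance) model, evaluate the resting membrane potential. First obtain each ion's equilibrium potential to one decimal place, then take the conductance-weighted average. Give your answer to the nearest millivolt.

E_K⁺ = (58.9/1)·log₁₀(5.98/137) = -80.1 mV
E_Cl⁻ = (58.9/-1)·log₁₀(129/35.3) = -33.1 mV
Vm = (Σ gᵢEᵢ)/(Σ gᵢ) = (20·-80.1 + 5.6·-33.1) / (20 + 5.6)
= -1787.36 / 25.6 = -69.82 mV

-70 mV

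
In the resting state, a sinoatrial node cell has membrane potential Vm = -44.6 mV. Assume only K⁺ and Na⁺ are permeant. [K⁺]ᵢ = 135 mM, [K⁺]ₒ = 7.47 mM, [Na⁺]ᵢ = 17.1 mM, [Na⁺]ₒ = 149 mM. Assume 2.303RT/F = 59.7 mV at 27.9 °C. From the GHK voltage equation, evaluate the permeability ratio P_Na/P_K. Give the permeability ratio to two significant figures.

0.11

Let α = P_Na/P_K. GHK: Vm = 59.7·log₁₀[(Kₒ + α·Naₒ)/(Kᵢ + α·Naᵢ)].
10^(Vm/59.7) = 10^(-44.6/59.7) = 0.17903
So 0.17903·(Kᵢ + α·Naᵢ) = Kₒ + α·Naₒ → α = (0.17903·135.0 − 7.47) / (149.0 − 0.17903·17.1)
α = (24.17 − 7.47) / (149.0 − 3.061) = 16.7/145.9 = 0.1144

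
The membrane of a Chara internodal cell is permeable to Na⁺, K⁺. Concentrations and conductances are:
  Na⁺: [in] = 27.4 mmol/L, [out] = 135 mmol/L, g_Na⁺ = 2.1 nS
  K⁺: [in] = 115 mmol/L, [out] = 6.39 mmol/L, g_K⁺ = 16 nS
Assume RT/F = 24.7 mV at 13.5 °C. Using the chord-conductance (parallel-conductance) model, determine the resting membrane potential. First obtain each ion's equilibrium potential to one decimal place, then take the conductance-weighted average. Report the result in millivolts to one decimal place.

-58.5 mV

E_Na⁺ = (24.7/1)·ln(135/27.4) = 39.4 mV
E_K⁺ = (24.7/1)·ln(6.39/115) = -71.4 mV
Vm = (Σ gᵢEᵢ)/(Σ gᵢ) = (2.1·39.4 + 16·-71.4) / (2.1 + 16)
= -1059.66 / 18.1 = -58.54 mV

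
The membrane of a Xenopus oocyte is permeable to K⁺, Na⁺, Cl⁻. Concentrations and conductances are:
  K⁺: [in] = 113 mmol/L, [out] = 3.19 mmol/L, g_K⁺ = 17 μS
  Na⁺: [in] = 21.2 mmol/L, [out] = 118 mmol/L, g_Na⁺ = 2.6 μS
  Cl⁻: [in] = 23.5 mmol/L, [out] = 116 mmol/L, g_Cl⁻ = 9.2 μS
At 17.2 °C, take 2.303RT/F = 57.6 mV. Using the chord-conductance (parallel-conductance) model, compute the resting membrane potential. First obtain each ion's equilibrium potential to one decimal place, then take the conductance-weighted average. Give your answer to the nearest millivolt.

E_K⁺ = (57.6/1)·log₁₀(3.19/113) = -89.2 mV
E_Na⁺ = (57.6/1)·log₁₀(118/21.2) = 42.9 mV
E_Cl⁻ = (57.6/-1)·log₁₀(116/23.5) = -39.9 mV
Vm = (Σ gᵢEᵢ)/(Σ gᵢ) = (17·-89.2 + 2.6·42.9 + 9.2·-39.9) / (17 + 2.6 + 9.2)
= -1771.94 / 28.8 = -61.53 mV

-62 mV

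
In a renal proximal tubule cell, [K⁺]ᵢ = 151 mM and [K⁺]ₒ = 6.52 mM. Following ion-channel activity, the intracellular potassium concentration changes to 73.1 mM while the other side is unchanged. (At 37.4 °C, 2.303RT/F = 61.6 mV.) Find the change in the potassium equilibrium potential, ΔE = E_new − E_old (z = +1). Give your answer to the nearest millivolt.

E_old = (61.6/1)·log₁₀(6.52/151) = -84.07 mV
E_new = (61.6/1)·log₁₀(6.52/73.1) = -64.66 mV
ΔE = -64.66 − (-84.07) = 19.41 mV

19 mV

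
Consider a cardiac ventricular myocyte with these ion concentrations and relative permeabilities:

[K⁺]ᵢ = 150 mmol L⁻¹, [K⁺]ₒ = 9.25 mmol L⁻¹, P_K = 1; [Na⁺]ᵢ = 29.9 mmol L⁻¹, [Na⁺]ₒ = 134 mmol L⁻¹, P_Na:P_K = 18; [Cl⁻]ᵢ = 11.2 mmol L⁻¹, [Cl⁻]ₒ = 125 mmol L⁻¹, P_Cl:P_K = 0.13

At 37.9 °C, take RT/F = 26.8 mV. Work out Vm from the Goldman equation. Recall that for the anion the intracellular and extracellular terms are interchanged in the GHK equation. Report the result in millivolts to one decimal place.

Vm = 26.8 · ln[(Σ P·[cation]ₒ + Σ P·[anion]ᵢ) / (Σ P·[cation]ᵢ + Σ P·[anion]ₒ)]
Numerator = 1×9.25 + 18×134 + 0.13×11.2 = 2423
Denominator = 1×150 + 18×29.9 + 0.13×125 = 704.4
Vm = 26.8 · ln(3.4391) = 26.8 × (1.2352) = 33.10 mV

33.1 mV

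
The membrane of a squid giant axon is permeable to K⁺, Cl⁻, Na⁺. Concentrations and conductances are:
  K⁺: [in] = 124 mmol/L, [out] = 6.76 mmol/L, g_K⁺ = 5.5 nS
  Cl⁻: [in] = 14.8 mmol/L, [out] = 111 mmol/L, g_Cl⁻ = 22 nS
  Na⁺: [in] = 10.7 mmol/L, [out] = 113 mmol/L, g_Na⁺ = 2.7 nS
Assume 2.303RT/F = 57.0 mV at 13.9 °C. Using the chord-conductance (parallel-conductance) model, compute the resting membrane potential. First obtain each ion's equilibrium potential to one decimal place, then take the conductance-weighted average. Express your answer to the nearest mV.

-44 mV

E_K⁺ = (57.0/1)·log₁₀(6.76/124) = -72.0 mV
E_Cl⁻ = (57.0/-1)·log₁₀(111/14.8) = -49.9 mV
E_Na⁺ = (57.0/1)·log₁₀(113/10.7) = 58.4 mV
Vm = (Σ gᵢEᵢ)/(Σ gᵢ) = (5.5·-72.0 + 22·-49.9 + 2.7·58.4) / (5.5 + 22 + 2.7)
= -1336.12 / 30.2 = -44.24 mV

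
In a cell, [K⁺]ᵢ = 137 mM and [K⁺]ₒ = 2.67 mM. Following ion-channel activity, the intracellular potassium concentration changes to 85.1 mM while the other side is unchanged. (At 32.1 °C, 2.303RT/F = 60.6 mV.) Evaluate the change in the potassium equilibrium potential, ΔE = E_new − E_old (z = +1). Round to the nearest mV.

E_old = (60.6/1)·log₁₀(2.67/137) = -103.64 mV
E_new = (60.6/1)·log₁₀(2.67/85.1) = -91.11 mV
ΔE = -91.11 − (-103.64) = 12.53 mV

13 mV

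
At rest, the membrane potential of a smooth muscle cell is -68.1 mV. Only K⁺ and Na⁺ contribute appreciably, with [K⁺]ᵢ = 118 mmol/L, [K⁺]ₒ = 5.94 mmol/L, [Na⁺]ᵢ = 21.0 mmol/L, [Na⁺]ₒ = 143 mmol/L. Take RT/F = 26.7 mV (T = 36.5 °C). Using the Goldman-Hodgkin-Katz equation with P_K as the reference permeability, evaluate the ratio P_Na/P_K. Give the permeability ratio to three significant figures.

Let α = P_Na/P_K. GHK: Vm = 26.7·ln[(Kₒ + α·Naₒ)/(Kᵢ + α·Naᵢ)].
e^(Vm/26.7) = e^(-68.1/26.7) = 0.078038
So 0.078038·(Kᵢ + α·Naᵢ) = Kₒ + α·Naₒ → α = (0.078038·118.0 − 5.94) / (143.0 − 0.078038·21.0)
α = (9.208 − 5.94) / (143.0 − 1.639) = 3.268/141.4 = 0.02312

0.0231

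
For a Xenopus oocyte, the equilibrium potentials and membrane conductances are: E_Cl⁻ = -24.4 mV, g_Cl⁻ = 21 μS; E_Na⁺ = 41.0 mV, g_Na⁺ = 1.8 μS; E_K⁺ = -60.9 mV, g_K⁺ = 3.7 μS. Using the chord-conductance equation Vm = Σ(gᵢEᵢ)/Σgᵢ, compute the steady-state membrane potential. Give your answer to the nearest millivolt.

Σ gᵢEᵢ = 21·(-24.4) + 1.8·(41.0) + 3.7·(-60.9) = -663.93
Σ gᵢ = 21 + 1.8 + 3.7 = 26.5
Vm = -663.93 / 26.5 = -25.05 mV

-25 mV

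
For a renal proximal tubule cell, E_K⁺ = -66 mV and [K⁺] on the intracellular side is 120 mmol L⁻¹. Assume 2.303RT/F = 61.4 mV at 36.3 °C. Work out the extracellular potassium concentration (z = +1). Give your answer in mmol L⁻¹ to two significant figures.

Nernst: E = (61.4/1) · log₁₀([out]/[in]), so log₁₀([out]/[in]) = -66.0 × 1 / 61.4 = -1.0749.
[out]/[in] = 10^(-1.0749) = 0.08416.
[out] = 0.08416 × 120 = 10.1 mmol L⁻¹.

10 mmol L⁻¹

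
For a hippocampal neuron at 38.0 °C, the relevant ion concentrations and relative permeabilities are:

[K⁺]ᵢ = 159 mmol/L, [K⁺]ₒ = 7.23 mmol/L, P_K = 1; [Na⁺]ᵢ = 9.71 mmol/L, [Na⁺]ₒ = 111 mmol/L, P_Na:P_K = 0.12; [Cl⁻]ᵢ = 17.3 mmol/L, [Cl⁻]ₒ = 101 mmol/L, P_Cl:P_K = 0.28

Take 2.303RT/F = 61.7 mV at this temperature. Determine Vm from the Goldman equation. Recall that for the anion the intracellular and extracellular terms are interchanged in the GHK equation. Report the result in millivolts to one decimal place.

Vm = 61.7 · log₁₀[(Σ P·[cation]ₒ + Σ P·[anion]ᵢ) / (Σ P·[cation]ᵢ + Σ P·[anion]ₒ)]
Numerator = 1×7.23 + 0.12×111 + 0.28×17.3 = 25.39
Denominator = 1×159 + 0.12×9.71 + 0.28×101 = 188.4
Vm = 61.7 · log₁₀(0.13476) = 61.7 × (-0.8705) = -53.71 mV

-53.7 mV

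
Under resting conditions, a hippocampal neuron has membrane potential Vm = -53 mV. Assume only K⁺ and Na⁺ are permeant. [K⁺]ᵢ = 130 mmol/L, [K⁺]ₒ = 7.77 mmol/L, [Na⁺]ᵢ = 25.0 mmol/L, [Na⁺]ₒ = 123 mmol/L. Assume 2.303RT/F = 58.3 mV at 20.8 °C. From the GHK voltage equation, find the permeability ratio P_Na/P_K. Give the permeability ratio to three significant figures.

Let α = P_Na/P_K. GHK: Vm = 58.3·log₁₀[(Kₒ + α·Naₒ)/(Kᵢ + α·Naᵢ)].
10^(Vm/58.3) = 10^(-53.0/58.3) = 0.12328
So 0.12328·(Kᵢ + α·Naᵢ) = Kₒ + α·Naₒ → α = (0.12328·130.0 − 7.77) / (123.0 − 0.12328·25.0)
α = (16.03 − 7.77) / (123.0 − 3.082) = 8.257/119.9 = 0.06886

0.0689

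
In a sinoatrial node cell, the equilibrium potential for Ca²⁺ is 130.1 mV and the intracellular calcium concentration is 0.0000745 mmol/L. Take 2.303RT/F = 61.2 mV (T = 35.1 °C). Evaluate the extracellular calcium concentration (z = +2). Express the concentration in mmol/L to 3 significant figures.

Nernst: E = (61.2/2) · log₁₀([out]/[in]), so log₁₀([out]/[in]) = 130.1 × 2 / 61.2 = 4.2516.
[out]/[in] = 10^(4.2516) = 1.785e+04.
[out] = 1.785e+04 × 0.0000745 = 1.33 mmol/L.

1.33 mmol/L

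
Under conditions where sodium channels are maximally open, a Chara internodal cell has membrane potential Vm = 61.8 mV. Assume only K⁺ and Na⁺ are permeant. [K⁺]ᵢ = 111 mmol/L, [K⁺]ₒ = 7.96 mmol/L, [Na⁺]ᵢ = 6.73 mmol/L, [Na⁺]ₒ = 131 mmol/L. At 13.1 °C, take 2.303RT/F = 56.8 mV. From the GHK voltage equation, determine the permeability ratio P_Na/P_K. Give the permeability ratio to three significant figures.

Let α = P_Na/P_K. GHK: Vm = 56.8·log₁₀[(Kₒ + α·Naₒ)/(Kᵢ + α·Naᵢ)].
10^(Vm/56.8) = 10^(61.8/56.8) = 12.247
So 12.247·(Kᵢ + α·Naᵢ) = Kₒ + α·Naₒ → α = (12.247·111.0 − 7.96) / (131.0 − 12.247·6.73)
α = (1359 − 7.96) / (131.0 − 82.42) = 1351/48.58 = 27.82

27.8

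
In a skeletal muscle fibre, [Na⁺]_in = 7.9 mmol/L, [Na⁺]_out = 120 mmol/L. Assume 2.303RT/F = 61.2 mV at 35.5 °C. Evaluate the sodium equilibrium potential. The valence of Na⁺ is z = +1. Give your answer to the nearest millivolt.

E = (61.2/z) · log₁₀([Na⁺]_out/[Na⁺]_in) with z = +1.
= (61.2/1) · log₁₀(120/7.9) = 61.20 · log₁₀(15.19)
= 61.20 · (1.1816) = 72.31 mV

72 mV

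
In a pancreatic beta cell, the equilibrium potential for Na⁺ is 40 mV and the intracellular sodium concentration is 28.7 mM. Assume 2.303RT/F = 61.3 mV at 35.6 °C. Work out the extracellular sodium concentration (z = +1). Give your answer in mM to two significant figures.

130 mM

Nernst: E = (61.3/1) · log₁₀([out]/[in]), so log₁₀([out]/[in]) = 40.0 × 1 / 61.3 = 0.6525.
[out]/[in] = 10^(0.6525) = 4.493.
[out] = 4.493 × 28.7 = 128.9 mM.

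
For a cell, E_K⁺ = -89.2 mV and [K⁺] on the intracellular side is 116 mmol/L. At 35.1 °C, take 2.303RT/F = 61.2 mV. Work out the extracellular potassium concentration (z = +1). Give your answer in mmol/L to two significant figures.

Nernst: E = (61.2/1) · log₁₀([out]/[in]), so log₁₀([out]/[in]) = -89.2 × 1 / 61.2 = -1.4575.
[out]/[in] = 10^(-1.4575) = 0.03487.
[out] = 0.03487 × 116 = 4.045 mmol/L.

4.0 mmol/L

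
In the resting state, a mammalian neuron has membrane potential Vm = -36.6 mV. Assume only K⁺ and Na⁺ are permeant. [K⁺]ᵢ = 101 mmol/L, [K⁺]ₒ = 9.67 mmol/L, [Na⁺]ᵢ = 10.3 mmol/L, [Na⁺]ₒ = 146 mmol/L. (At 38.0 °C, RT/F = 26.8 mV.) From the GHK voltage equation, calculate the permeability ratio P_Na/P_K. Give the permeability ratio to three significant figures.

0.112

Let α = P_Na/P_K. GHK: Vm = 26.8·ln[(Kₒ + α·Naₒ)/(Kᵢ + α·Naᵢ)].
e^(Vm/26.8) = e^(-36.6/26.8) = 0.25521
So 0.25521·(Kᵢ + α·Naᵢ) = Kₒ + α·Naₒ → α = (0.25521·101.0 − 9.67) / (146.0 − 0.25521·10.3)
α = (25.78 − 9.67) / (146.0 − 2.629) = 16.11/143.4 = 0.1123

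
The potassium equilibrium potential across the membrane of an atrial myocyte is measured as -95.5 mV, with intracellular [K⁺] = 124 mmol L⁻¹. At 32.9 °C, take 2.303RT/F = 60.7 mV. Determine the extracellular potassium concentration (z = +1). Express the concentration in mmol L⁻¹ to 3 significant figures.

Nernst: E = (60.7/1) · log₁₀([out]/[in]), so log₁₀([out]/[in]) = -95.5 × 1 / 60.7 = -1.5733.
[out]/[in] = 10^(-1.5733) = 0.02671.
[out] = 0.02671 × 124 = 3.312 mmol L⁻¹.

3.31 mmol L⁻¹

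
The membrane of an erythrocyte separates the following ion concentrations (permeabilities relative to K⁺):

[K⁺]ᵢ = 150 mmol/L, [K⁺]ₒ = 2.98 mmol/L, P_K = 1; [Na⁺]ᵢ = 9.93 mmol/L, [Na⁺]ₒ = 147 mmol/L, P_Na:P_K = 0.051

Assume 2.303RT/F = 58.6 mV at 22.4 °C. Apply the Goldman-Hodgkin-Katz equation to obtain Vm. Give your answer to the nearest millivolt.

-68 mV

Vm = 58.6 · log₁₀[(Σ P·[cation]ₒ + Σ P·[anion]ᵢ) / (Σ P·[cation]ᵢ + Σ P·[anion]ₒ)]
Numerator = 1×2.98 + 0.051×147 = 10.48
Denominator = 1×150 + 0.051×9.93 = 150.5
Vm = 58.6 · log₁₀(0.069612) = 58.6 × (-1.1573) = -67.82 mV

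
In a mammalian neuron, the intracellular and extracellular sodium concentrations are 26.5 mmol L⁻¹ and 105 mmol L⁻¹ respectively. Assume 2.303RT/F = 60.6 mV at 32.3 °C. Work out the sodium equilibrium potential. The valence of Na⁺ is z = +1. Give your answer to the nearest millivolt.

E = (60.6/z) · log₁₀([Na⁺]_out/[Na⁺]_in) with z = +1.
= (60.6/1) · log₁₀(105/26.5) = 60.60 · log₁₀(3.962)
= 60.60 · (0.5979) = 36.24 mV

36 mV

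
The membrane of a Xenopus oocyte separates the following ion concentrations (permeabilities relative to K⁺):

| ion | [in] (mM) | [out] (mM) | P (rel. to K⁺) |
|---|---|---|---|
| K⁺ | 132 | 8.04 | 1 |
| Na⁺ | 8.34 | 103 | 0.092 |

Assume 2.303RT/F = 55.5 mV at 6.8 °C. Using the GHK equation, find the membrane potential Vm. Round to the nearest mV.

Vm = 55.5 · log₁₀[(Σ P·[cation]ₒ + Σ P·[anion]ᵢ) / (Σ P·[cation]ᵢ + Σ P·[anion]ₒ)]
Numerator = 1×8.04 + 0.092×103 = 17.52
Denominator = 1×132 + 0.092×8.34 = 132.8
Vm = 55.5 · log₁₀(0.13193) = 55.5 × (-0.8797) = -48.82 mV

-49 mV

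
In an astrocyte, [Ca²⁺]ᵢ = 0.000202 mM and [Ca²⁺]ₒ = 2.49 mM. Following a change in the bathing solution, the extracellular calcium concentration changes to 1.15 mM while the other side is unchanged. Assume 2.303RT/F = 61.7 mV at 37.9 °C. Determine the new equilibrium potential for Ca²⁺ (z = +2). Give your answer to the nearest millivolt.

After the shift: [Ca²⁺]_out = 1.15, [Ca²⁺]_in = 0.000202 mM.
E_new = (61.7/2)·log₁₀(1.15/0.000202) = 30.85 · (3.7553) = 115.85 mV

116 mV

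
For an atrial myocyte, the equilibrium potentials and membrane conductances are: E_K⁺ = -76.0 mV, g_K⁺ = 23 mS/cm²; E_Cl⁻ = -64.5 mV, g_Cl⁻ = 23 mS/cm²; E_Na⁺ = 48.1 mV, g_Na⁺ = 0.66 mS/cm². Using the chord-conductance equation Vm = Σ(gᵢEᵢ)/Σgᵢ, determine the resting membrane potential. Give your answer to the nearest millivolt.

Σ gᵢEᵢ = 23·(-76.0) + 23·(-64.5) + 0.66·(48.1) = -3199.75
Σ gᵢ = 23 + 23 + 0.66 = 46.66
Vm = -3199.75 / 46.66 = -68.58 mV

-69 mV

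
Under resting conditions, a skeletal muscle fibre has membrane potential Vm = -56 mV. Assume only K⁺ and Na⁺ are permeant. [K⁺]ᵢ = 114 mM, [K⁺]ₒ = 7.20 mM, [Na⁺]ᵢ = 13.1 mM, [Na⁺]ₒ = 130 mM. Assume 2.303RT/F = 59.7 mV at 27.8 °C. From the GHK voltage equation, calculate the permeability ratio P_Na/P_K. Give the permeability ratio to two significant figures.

Let α = P_Na/P_K. GHK: Vm = 59.7·log₁₀[(Kₒ + α·Naₒ)/(Kᵢ + α·Naᵢ)].
10^(Vm/59.7) = 10^(-56.0/59.7) = 0.11534
So 0.11534·(Kᵢ + α·Naᵢ) = Kₒ + α·Naₒ → α = (0.11534·114.0 − 7.2) / (130.0 − 0.11534·13.1)
α = (13.15 − 7.2) / (130.0 − 1.511) = 5.949/128.5 = 0.0463

0.046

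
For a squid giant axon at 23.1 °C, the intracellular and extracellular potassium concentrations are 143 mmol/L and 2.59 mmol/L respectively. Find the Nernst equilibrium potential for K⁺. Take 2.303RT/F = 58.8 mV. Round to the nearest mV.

-102 mV

E = (58.8/z) · log₁₀([K⁺]_out/[K⁺]_in) with z = +1.
= (58.8/1) · log₁₀(2.59/143) = 58.80 · log₁₀(0.01811)
= 58.80 · (-1.7420) = -102.43 mV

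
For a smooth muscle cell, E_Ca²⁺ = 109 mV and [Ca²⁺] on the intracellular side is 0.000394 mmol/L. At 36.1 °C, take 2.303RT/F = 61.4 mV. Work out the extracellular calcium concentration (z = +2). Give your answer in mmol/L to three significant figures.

1.40 mmol/L

Nernst: E = (61.4/2) · log₁₀([out]/[in]), so log₁₀([out]/[in]) = 109.0 × 2 / 61.4 = 3.5505.
[out]/[in] = 10^(3.5505) = 3552.
[out] = 3552 × 0.000394 = 1.4 mmol/L.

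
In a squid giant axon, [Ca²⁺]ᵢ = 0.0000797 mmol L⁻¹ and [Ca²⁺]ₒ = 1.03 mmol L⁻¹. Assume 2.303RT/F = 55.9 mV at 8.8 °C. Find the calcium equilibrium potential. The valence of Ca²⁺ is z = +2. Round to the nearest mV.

E = (55.9/z) · log₁₀([Ca²⁺]_out/[Ca²⁺]_in) with z = +2.
= (55.9/2) · log₁₀(1.03/0.0000797) = 27.95 · log₁₀(1.292e+04)
= 27.95 · (4.1114) = 114.91 mV

115 mV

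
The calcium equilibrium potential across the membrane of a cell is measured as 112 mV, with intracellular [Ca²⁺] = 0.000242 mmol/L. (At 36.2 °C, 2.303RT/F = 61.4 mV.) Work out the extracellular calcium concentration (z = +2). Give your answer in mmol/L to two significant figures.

1.1 mmol/L

Nernst: E = (61.4/2) · log₁₀([out]/[in]), so log₁₀([out]/[in]) = 112.0 × 2 / 61.4 = 3.6482.
[out]/[in] = 10^(3.6482) = 4448.
[out] = 4448 × 0.000242 = 1.077 mmol/L.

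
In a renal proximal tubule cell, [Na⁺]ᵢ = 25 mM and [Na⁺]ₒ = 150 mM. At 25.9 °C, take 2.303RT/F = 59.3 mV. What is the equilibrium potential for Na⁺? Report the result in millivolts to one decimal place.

E = (59.3/z) · log₁₀([Na⁺]_out/[Na⁺]_in) with z = +1.
= (59.3/1) · log₁₀(150/25) = 59.30 · log₁₀(6)
= 59.30 · (0.7782) = 46.14 mV

46.1 mV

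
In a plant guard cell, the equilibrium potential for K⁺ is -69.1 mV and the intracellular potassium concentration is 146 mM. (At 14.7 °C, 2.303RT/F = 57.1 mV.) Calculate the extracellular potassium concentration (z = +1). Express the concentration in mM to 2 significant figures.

Nernst: E = (57.1/1) · log₁₀([out]/[in]), so log₁₀([out]/[in]) = -69.1 × 1 / 57.1 = -1.2102.
[out]/[in] = 10^(-1.2102) = 0.06164.
[out] = 0.06164 × 146 = 8.999 mM.

9.0 mM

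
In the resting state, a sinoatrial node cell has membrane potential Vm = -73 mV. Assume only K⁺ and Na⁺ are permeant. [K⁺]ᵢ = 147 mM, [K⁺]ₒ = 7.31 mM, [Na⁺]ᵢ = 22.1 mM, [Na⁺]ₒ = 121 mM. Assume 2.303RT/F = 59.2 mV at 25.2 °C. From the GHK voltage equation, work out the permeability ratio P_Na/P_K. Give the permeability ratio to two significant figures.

0.011

Let α = P_Na/P_K. GHK: Vm = 59.2·log₁₀[(Kₒ + α·Naₒ)/(Kᵢ + α·Naᵢ)].
10^(Vm/59.2) = 10^(-73.0/59.2) = 0.058464
So 0.058464·(Kᵢ + α·Naᵢ) = Kₒ + α·Naₒ → α = (0.058464·147.0 − 7.31) / (121.0 − 0.058464·22.1)
α = (8.594 − 7.31) / (121.0 − 1.292) = 1.284/119.7 = 0.01073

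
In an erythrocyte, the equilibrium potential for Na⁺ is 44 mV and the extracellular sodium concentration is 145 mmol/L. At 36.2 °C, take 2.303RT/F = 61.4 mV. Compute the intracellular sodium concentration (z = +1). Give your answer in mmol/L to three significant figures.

Nernst: E = (61.4/1) · log₁₀([out]/[in]), so log₁₀([out]/[in]) = 44.0 × 1 / 61.4 = 0.7166.
[out]/[in] = 10^(0.7166) = 5.207.
[in] = 145 / 5.207 = 27.85 mmol/L.

27.8 mmol/L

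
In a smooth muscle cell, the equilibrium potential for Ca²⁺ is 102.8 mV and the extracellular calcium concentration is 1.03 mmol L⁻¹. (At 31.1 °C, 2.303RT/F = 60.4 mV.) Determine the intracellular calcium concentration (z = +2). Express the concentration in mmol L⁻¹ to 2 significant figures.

Nernst: E = (60.4/2) · log₁₀([out]/[in]), so log₁₀([out]/[in]) = 102.8 × 2 / 60.4 = 3.4040.
[out]/[in] = 10^(3.4040) = 2535.
[in] = 1.03 / 2535 = 0.0004063 mmol L⁻¹.

0.00041 mmol L⁻¹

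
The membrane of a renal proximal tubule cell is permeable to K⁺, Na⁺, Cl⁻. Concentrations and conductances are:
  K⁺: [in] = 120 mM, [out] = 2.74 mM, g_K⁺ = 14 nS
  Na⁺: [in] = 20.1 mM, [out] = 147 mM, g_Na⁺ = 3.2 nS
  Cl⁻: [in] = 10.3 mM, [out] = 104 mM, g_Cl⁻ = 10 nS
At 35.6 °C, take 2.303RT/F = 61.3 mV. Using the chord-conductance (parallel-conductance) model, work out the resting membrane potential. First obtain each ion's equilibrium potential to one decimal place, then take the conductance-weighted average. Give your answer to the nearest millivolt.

E_K⁺ = (61.3/1)·log₁₀(2.74/120) = -100.6 mV
E_Na⁺ = (61.3/1)·log₁₀(147/20.1) = 53.0 mV
E_Cl⁻ = (61.3/-1)·log₁₀(104/10.3) = -61.6 mV
Vm = (Σ gᵢEᵢ)/(Σ gᵢ) = (14·-100.6 + 3.2·53.0 + 10·-61.6) / (14 + 3.2 + 10)
= -1854.80 / 27.2 = -68.19 mV

-68 mV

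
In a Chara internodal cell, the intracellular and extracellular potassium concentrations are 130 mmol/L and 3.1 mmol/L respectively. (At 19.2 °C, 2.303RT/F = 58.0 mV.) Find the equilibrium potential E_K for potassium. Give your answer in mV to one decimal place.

-94.1 mV

E = (58.0/z) · log₁₀([K⁺]_out/[K⁺]_in) with z = +1.
= (58.0/1) · log₁₀(3.1/130) = 58.00 · log₁₀(0.02385)
= 58.00 · (-1.6226) = -94.11 mV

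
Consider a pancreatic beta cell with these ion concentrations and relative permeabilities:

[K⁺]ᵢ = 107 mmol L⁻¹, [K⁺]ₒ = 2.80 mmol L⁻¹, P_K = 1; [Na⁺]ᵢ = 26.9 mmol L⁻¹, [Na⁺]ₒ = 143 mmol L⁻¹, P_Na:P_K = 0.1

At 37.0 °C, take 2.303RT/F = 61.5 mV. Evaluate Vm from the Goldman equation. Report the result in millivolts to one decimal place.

-49.6 mV

Vm = 61.5 · log₁₀[(Σ P·[cation]ₒ + Σ P·[anion]ᵢ) / (Σ P·[cation]ᵢ + Σ P·[anion]ₒ)]
Numerator = 1×2.80 + 0.1×143 = 17.1
Denominator = 1×107 + 0.1×26.9 = 109.7
Vm = 61.5 · log₁₀(0.15589) = 61.5 × (-0.8072) = -49.64 mV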